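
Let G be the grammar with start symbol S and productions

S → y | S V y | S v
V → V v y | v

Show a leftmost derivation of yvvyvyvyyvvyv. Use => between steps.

S => Sv => SVyv => SvVyv => SVyvVyv => yVyvVyv => yVvyyvVyv => yVvyvyyvVyv => yVvyvyvyyvVyv => yvvyvyvyyvVyv => yvvyvyvyyvvyv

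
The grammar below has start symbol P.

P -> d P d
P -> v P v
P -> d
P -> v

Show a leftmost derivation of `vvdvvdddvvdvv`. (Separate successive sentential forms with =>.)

P => vPv   [P -> v P v]
vPv => vvPvv   [P -> v P v]
vvPvv => vvdPdvv   [P -> d P d]
vvdPdvv => vvdvPvdvv   [P -> v P v]
vvdvPvdvv => vvdvvPvvdvv   [P -> v P v]
vvdvvPvvdvv => vvdvvdPdvvdvv   [P -> d P d]
vvdvvdPdvvdvv => vvdvvdddvvdvv   [P -> d]

P => vPv => vvPvv => vvdPdvv => vvdvPvdvv => vvdvvPvvdvv => vvdvvdPdvvdvv => vvdvvdddvvdvv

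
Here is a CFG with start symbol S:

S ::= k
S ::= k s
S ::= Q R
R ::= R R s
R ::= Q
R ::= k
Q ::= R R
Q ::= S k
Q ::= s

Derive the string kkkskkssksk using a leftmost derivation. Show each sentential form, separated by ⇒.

S ⇒ QR   [S ::= Q R]
QR ⇒ SkR   [Q ::= S k]
SkR ⇒ kkR   [S ::= k]
kkR ⇒ kkQ   [R ::= Q]
kkQ ⇒ kkSk   [Q ::= S k]
kkSk ⇒ kkQRk   [S ::= Q R]
kkQRk ⇒ kkSkRk   [Q ::= S k]
kkSkRk ⇒ kkkskRk   [S ::= k s]
kkkskRk ⇒ kkkskRRsk   [R ::= R R s]
kkkskRRsk ⇒ kkkskRRsRsk   [R ::= R R s]
kkkskRRsRsk ⇒ kkkskkRsRsk   [R ::= k]
kkkskkRsRsk ⇒ kkkskkQsRsk   [R ::= Q]
kkkskkQsRsk ⇒ kkkskkssRsk   [Q ::= s]
kkkskkssRsk ⇒ kkkskkssksk   [R ::= k]

S⇒QR⇒SkR⇒kkR⇒kkQ⇒kkSk⇒kkQRk⇒kkSkRk⇒kkkskRk⇒kkkskRRsk⇒kkkskRRsRsk⇒kkkskkRsRsk⇒kkkskkQsRsk⇒kkkskkssRsk⇒kkkskkssksk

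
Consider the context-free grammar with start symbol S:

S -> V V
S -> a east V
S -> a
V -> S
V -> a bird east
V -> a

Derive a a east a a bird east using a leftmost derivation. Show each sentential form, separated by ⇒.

S ⇒ V V   [S -> V V]
V V ⇒ a V   [V -> a]
a V ⇒ a S   [V -> S]
a S ⇒ a V V   [S -> V V]
a V V ⇒ a S V   [V -> S]
a S V ⇒ a a east V V   [S -> a east V]
a a east V V ⇒ a a east a V   [V -> a]
a a east a V ⇒ a a east a a bird east   [V -> a bird east]

S ⇒ V V ⇒ a V ⇒ a S ⇒ a V V ⇒ a S V ⇒ a a east V V ⇒ a a east a V ⇒ a a east a a bird east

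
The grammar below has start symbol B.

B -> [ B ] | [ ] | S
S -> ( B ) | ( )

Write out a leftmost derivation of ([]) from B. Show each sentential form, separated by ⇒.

B⇒S⇒(B)⇒([])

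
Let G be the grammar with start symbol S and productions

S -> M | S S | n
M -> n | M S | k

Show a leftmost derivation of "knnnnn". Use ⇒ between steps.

S ⇒ M ⇒ MS ⇒ MSS ⇒ kSS ⇒ kSSS ⇒ kSSSS ⇒ kSSSSS ⇒ knSSSS ⇒ knnSSS ⇒ knnnSS ⇒ knnnnS ⇒ knnnnn

S ⇒ M   [S -> M]
M ⇒ MS   [M -> M S]
MS ⇒ MSS   [M -> M S]
MSS ⇒ kSS   [M -> k]
kSS ⇒ kSSS   [S -> S S]
kSSS ⇒ kSSSS   [S -> S S]
kSSSS ⇒ kSSSSS   [S -> S S]
kSSSSS ⇒ knSSSS   [S -> n]
knSSSS ⇒ knnSSS   [S -> n]
knnSSS ⇒ knnnSS   [S -> n]
knnnSS ⇒ knnnnS   [S -> n]
knnnnS ⇒ knnnnn   [S -> n]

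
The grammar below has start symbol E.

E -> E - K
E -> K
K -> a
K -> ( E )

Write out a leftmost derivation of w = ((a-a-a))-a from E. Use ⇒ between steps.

E ⇒ E-K ⇒ K-K ⇒ (E)-K ⇒ (K)-K ⇒ ((E))-K ⇒ ((E-K))-K ⇒ ((E-K-K))-K ⇒ ((K-K-K))-K ⇒ ((a-K-K))-K ⇒ ((a-a-K))-K ⇒ ((a-a-a))-K ⇒ ((a-a-a))-a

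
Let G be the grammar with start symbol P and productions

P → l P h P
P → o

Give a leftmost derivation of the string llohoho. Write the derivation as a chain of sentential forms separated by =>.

P => lPhP => llPhPhP => llohPhP => llohohP => llohoho

P => lPhP   [P → l P h P]
lPhP => llPhPhP   [P → l P h P]
llPhPhP => llohPhP   [P → o]
llohPhP => llohohP   [P → o]
llohohP => llohoho   [P → o]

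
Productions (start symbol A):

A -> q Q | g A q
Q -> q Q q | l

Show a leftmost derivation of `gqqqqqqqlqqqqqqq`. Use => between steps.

A => gAq   [A -> g A q]
gAq => gqQq   [A -> q Q]
gqQq => gqqQqq   [Q -> q Q q]
gqqQqq => gqqqQqqq   [Q -> q Q q]
gqqqQqqq => gqqqqQqqqq   [Q -> q Q q]
gqqqqQqqqq => gqqqqqQqqqqq   [Q -> q Q q]
gqqqqqQqqqqq => gqqqqqqQqqqqqq   [Q -> q Q q]
gqqqqqqQqqqqqq => gqqqqqqqQqqqqqqq   [Q -> q Q q]
gqqqqqqqQqqqqqqq => gqqqqqqqlqqqqqqq   [Q -> l]

A => gAq => gqQq => gqqQqq => gqqqQqqq => gqqqqQqqqq => gqqqqqQqqqqq => gqqqqqqQqqqqqq => gqqqqqqqQqqqqqqq => gqqqqqqqlqqqqqqq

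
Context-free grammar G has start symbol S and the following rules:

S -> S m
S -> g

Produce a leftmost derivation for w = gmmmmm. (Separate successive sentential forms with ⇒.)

S ⇒ Sm ⇒ Smm ⇒ Smmm ⇒ Smmmm ⇒ Smmmmm ⇒ gmmmmm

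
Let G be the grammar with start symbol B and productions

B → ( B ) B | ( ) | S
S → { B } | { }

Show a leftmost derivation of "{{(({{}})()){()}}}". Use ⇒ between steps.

B ⇒ S   [B → S]
S ⇒ {B}   [S → { B }]
{B} ⇒ {S}   [B → S]
{S} ⇒ {{B}}   [S → { B }]
{{B}} ⇒ {{(B)B}}   [B → ( B ) B]
{{(B)B}} ⇒ {{((B)B)B}}   [B → ( B ) B]
{{((B)B)B}} ⇒ {{((S)B)B}}   [B → S]
{{((S)B)B}} ⇒ {{(({B})B)B}}   [S → { B }]
{{(({B})B)B}} ⇒ {{(({S})B)B}}   [B → S]
{{(({S})B)B}} ⇒ {{(({{}})B)B}}   [S → { }]
{{(({{}})B)B}} ⇒ {{(({{}})())B}}   [B → ( )]
{{(({{}})())B}} ⇒ {{(({{}})())S}}   [B → S]
{{(({{}})())S}} ⇒ {{(({{}})()){B}}}   [S → { B }]
{{(({{}})()){B}}} ⇒ {{(({{}})()){()}}}   [B → ( )]

B ⇒ S ⇒ {B} ⇒ {S} ⇒ {{B}} ⇒ {{(B)B}} ⇒ {{((B)B)B}} ⇒ {{((S)B)B}} ⇒ {{(({B})B)B}} ⇒ {{(({S})B)B}} ⇒ {{(({{}})B)B}} ⇒ {{(({{}})())B}} ⇒ {{(({{}})())S}} ⇒ {{(({{}})()){B}}} ⇒ {{(({{}})()){()}}}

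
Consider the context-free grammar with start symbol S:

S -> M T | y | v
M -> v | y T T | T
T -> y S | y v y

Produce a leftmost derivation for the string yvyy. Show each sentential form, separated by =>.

S => MT => TT => yST => yvT => yvyS => yvyy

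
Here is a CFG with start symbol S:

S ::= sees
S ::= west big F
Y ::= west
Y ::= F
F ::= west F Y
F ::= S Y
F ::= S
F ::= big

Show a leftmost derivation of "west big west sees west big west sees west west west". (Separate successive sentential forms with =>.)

S => west big F => west big west F Y => west big west S Y => west big west sees Y => west big west sees F => west big west sees S Y => west big west sees west big F Y => west big west sees west big west F Y Y => west big west sees west big west S Y Y Y => west big west sees west big west sees Y Y Y => west big west sees west big west sees west Y Y => west big west sees west big west sees west west Y => west big west sees west big west sees west west west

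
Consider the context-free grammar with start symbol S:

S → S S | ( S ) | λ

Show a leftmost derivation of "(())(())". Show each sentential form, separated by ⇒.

S ⇒ SS ⇒ SSS ⇒ (S)SS ⇒ ((S))SS ⇒ (())SS ⇒ (())(S)S ⇒ (())((S))S ⇒ (())(())S ⇒ (())(())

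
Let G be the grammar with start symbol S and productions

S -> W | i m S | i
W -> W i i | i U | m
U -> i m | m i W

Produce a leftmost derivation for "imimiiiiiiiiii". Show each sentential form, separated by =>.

S => W => Wii => Wiiii => Wiiiiii => Wiiiiiiii => Wiiiiiiiiii => iUiiiiiiiiii => imiWiiiiiiiiii => imimiiiiiiiiii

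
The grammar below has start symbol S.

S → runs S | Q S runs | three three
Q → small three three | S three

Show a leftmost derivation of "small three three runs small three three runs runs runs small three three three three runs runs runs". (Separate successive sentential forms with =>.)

S => Q S runs   [S → Q S runs]
Q S runs => small three three S runs   [Q → small three three]
small three three S runs => small three three runs S runs   [S → runs S]
small three three runs S runs => small three three runs Q S runs runs   [S → Q S runs]
small three three runs Q S runs runs => small three three runs small three three S runs runs   [Q → small three three]
small three three runs small three three S runs runs => small three three runs small three three runs S runs runs   [S → runs S]
small three three runs small three three runs S runs runs => small three three runs small three three runs runs S runs runs   [S → runs S]
small three three runs small three three runs runs S runs runs => small three three runs small three three runs runs runs S runs runs   [S → runs S]
small three three runs small three three runs runs runs S runs runs => small three three runs small three three runs runs runs Q S runs runs runs   [S → Q S runs]
small three three runs small three three runs runs runs Q S runs runs runs => small three three runs small three three runs runs runs small three three S runs runs runs   [Q → small three three]
small three three runs small three three runs runs runs small three three S runs runs runs => small three three runs small three three runs runs runs small three three three three runs runs runs   [S → three three]

S => Q S runs => small three three S runs => small three three runs S runs => small three three runs Q S runs runs => small three three runs small three three S runs runs => small three three runs small three three runs S runs runs => small three three runs small three three runs runs S runs runs => small three three runs small three three runs runs runs S runs runs => small three three runs small three three runs runs runs Q S runs runs runs => small three three runs small three three runs runs runs small three three S runs runs runs => small three three runs small three three runs runs runs small three three three three runs runs runs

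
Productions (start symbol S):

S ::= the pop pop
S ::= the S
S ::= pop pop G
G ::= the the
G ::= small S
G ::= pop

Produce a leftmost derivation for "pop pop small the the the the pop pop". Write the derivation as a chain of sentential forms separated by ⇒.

S ⇒ pop pop G   [S ::= pop pop G]
pop pop G ⇒ pop pop small S   [G ::= small S]
pop pop small S ⇒ pop pop small the S   [S ::= the S]
pop pop small the S ⇒ pop pop small the the S   [S ::= the S]
pop pop small the the S ⇒ pop pop small the the the S   [S ::= the S]
pop pop small the the the S ⇒ pop pop small the the the the pop pop   [S ::= the pop pop]

S ⇒ pop pop G ⇒ pop pop small S ⇒ pop pop small the S ⇒ pop pop small the the S ⇒ pop pop small the the the S ⇒ pop pop small the the the the pop pop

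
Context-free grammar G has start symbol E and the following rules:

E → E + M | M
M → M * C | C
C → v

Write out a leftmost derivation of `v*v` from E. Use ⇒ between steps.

E ⇒ M   [E → M]
M ⇒ M*C   [M → M * C]
M*C ⇒ C*C   [M → C]
C*C ⇒ v*C   [C → v]
v*C ⇒ v*v   [C → v]

E⇒M⇒M*C⇒C*C⇒v*C⇒v*v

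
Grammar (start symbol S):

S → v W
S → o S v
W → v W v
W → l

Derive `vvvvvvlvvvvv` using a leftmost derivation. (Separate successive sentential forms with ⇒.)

S ⇒ vW ⇒ vvWv ⇒ vvvWvv ⇒ vvvvWvvv ⇒ vvvvvWvvvv ⇒ vvvvvvWvvvvv ⇒ vvvvvvlvvvvv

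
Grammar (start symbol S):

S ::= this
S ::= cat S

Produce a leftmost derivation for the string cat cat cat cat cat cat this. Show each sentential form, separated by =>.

S => cat S   [S ::= cat S]
cat S => cat cat S   [S ::= cat S]
cat cat S => cat cat cat S   [S ::= cat S]
cat cat cat S => cat cat cat cat S   [S ::= cat S]
cat cat cat cat S => cat cat cat cat cat S   [S ::= cat S]
cat cat cat cat cat S => cat cat cat cat cat cat S   [S ::= cat S]
cat cat cat cat cat cat S => cat cat cat cat cat cat this   [S ::= this]

S => cat S => cat cat S => cat cat cat S => cat cat cat cat S => cat cat cat cat cat S => cat cat cat cat cat cat S => cat cat cat cat cat cat this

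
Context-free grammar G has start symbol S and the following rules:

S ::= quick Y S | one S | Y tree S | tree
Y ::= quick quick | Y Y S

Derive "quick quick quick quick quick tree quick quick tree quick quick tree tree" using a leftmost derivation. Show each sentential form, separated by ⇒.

S ⇒ quick Y S ⇒ quick Y Y S S ⇒ quick Y Y S Y S S ⇒ quick Y Y S Y S Y S S ⇒ quick quick quick Y S Y S Y S S ⇒ quick quick quick quick quick S Y S Y S S ⇒ quick quick quick quick quick tree Y S Y S S ⇒ quick quick quick quick quick tree quick quick S Y S S ⇒ quick quick quick quick quick tree quick quick tree Y S S ⇒ quick quick quick quick quick tree quick quick tree quick quick S S ⇒ quick quick quick quick quick tree quick quick tree quick quick tree S ⇒ quick quick quick quick quick tree quick quick tree quick quick tree tree

S ⇒ quick Y S   [S ::= quick Y S]
quick Y S ⇒ quick Y Y S S   [Y ::= Y Y S]
quick Y Y S S ⇒ quick Y Y S Y S S   [Y ::= Y Y S]
quick Y Y S Y S S ⇒ quick Y Y S Y S Y S S   [Y ::= Y Y S]
quick Y Y S Y S Y S S ⇒ quick quick quick Y S Y S Y S S   [Y ::= quick quick]
quick quick quick Y S Y S Y S S ⇒ quick quick quick quick quick S Y S Y S S   [Y ::= quick quick]
quick quick quick quick quick S Y S Y S S ⇒ quick quick quick quick quick tree Y S Y S S   [S ::= tree]
quick quick quick quick quick tree Y S Y S S ⇒ quick quick quick quick quick tree quick quick S Y S S   [Y ::= quick quick]
quick quick quick quick quick tree quick quick S Y S S ⇒ quick quick quick quick quick tree quick quick tree Y S S   [S ::= tree]
quick quick quick quick quick tree quick quick tree Y S S ⇒ quick quick quick quick quick tree quick quick tree quick quick S S   [Y ::= quick quick]
quick quick quick quick quick tree quick quick tree quick quick S S ⇒ quick quick quick quick quick tree quick quick tree quick quick tree S   [S ::= tree]
quick quick quick quick quick tree quick quick tree quick quick tree S ⇒ quick quick quick quick quick tree quick quick tree quick quick tree tree   [S ::= tree]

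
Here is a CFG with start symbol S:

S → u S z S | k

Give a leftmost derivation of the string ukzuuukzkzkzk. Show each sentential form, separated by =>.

S => uSzS   [S → u S z S]
uSzS => ukzS   [S → k]
ukzS => ukzuSzS   [S → u S z S]
ukzuSzS => ukzuuSzSzS   [S → u S z S]
ukzuuSzSzS => ukzuuuSzSzSzS   [S → u S z S]
ukzuuuSzSzSzS => ukzuuukzSzSzS   [S → k]
ukzuuukzSzSzS => ukzuuukzkzSzS   [S → k]
ukzuuukzkzSzS => ukzuuukzkzkzS   [S → k]
ukzuuukzkzkzS => ukzuuukzkzkzk   [S → k]

S => uSzS => ukzS => ukzuSzS => ukzuuSzSzS => ukzuuuSzSzSzS => ukzuuukzSzSzS => ukzuuukzkzSzS => ukzuuukzkzkzS => ukzuuukzkzkzk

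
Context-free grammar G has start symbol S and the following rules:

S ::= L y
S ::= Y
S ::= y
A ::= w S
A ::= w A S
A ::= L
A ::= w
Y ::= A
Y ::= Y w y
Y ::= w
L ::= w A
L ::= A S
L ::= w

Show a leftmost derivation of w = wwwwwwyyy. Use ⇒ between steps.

S ⇒ Y ⇒ A ⇒ L ⇒ wA ⇒ wwS ⇒ wwLy ⇒ wwwAy ⇒ wwwwASy ⇒ wwwwwSSy ⇒ wwwwwLySy ⇒ wwwwwwySy ⇒ wwwwwwyyy

S ⇒ Y   [S ::= Y]
Y ⇒ A   [Y ::= A]
A ⇒ L   [A ::= L]
L ⇒ wA   [L ::= w A]
wA ⇒ wwS   [A ::= w S]
wwS ⇒ wwLy   [S ::= L y]
wwLy ⇒ wwwAy   [L ::= w A]
wwwAy ⇒ wwwwASy   [A ::= w A S]
wwwwASy ⇒ wwwwwSSy   [A ::= w S]
wwwwwSSy ⇒ wwwwwLySy   [S ::= L y]
wwwwwLySy ⇒ wwwwwwySy   [L ::= w]
wwwwwwySy ⇒ wwwwwwyyy   [S ::= y]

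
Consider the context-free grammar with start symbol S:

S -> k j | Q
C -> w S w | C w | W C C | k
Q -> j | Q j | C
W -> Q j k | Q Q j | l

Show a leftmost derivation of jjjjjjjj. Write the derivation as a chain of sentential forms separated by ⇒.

S ⇒ Q   [S -> Q]
Q ⇒ Qj   [Q -> Q j]
Qj ⇒ Qjj   [Q -> Q j]
Qjj ⇒ Qjjj   [Q -> Q j]
Qjjj ⇒ Qjjjj   [Q -> Q j]
Qjjjj ⇒ Qjjjjj   [Q -> Q j]
Qjjjjj ⇒ Qjjjjjj   [Q -> Q j]
Qjjjjjj ⇒ Qjjjjjjj   [Q -> Q j]
Qjjjjjjj ⇒ jjjjjjjj   [Q -> j]

S⇒Q⇒Qj⇒Qjj⇒Qjjj⇒Qjjjj⇒Qjjjjj⇒Qjjjjjj⇒Qjjjjjjj⇒jjjjjjjj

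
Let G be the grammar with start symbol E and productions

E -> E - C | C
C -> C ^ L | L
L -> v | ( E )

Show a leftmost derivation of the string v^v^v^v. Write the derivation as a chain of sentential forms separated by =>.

E=>C=>C^L=>C^L^L=>C^L^L^L=>L^L^L^L=>v^L^L^L=>v^v^L^L=>v^v^v^L=>v^v^v^v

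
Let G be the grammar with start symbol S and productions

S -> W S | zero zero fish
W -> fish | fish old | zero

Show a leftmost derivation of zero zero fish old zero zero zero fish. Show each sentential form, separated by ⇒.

S ⇒ W S   [S -> W S]
W S ⇒ zero S   [W -> zero]
zero S ⇒ zero W S   [S -> W S]
zero W S ⇒ zero zero S   [W -> zero]
zero zero S ⇒ zero zero W S   [S -> W S]
zero zero W S ⇒ zero zero fish old S   [W -> fish old]
zero zero fish old S ⇒ zero zero fish old W S   [S -> W S]
zero zero fish old W S ⇒ zero zero fish old zero S   [W -> zero]
zero zero fish old zero S ⇒ zero zero fish old zero zero zero fish   [S -> zero zero fish]

S ⇒ W S ⇒ zero S ⇒ zero W S ⇒ zero zero S ⇒ zero zero W S ⇒ zero zero fish old S ⇒ zero zero fish old W S ⇒ zero zero fish old zero S ⇒ zero zero fish old zero zero zero fish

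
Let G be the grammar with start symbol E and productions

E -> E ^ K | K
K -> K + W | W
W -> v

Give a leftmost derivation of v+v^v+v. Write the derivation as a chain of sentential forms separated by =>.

E => E^K   [E -> E ^ K]
E^K => K^K   [E -> K]
K^K => K+W^K   [K -> K + W]
K+W^K => W+W^K   [K -> W]
W+W^K => v+W^K   [W -> v]
v+W^K => v+v^K   [W -> v]
v+v^K => v+v^K+W   [K -> K + W]
v+v^K+W => v+v^W+W   [K -> W]
v+v^W+W => v+v^v+W   [W -> v]
v+v^v+W => v+v^v+v   [W -> v]

E=>E^K=>K^K=>K+W^K=>W+W^K=>v+W^K=>v+v^K=>v+v^K+W=>v+v^W+W=>v+v^v+W=>v+v^v+v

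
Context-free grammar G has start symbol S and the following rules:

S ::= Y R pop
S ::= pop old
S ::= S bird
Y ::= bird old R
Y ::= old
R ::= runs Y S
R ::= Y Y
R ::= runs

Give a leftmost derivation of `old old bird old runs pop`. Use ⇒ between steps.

S ⇒ Y R pop ⇒ old R pop ⇒ old Y Y pop ⇒ old old Y pop ⇒ old old bird old R pop ⇒ old old bird old runs pop

S ⇒ Y R pop   [S ::= Y R pop]
Y R pop ⇒ old R pop   [Y ::= old]
old R pop ⇒ old Y Y pop   [R ::= Y Y]
old Y Y pop ⇒ old old Y pop   [Y ::= old]
old old Y pop ⇒ old old bird old R pop   [Y ::= bird old R]
old old bird old R pop ⇒ old old bird old runs pop   [R ::= runs]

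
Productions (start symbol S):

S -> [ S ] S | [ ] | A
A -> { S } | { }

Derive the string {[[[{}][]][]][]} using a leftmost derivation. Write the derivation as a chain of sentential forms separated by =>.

S => A => {S} => {[S]S} => {[[S]S]S} => {[[[S]S]S]S} => {[[[A]S]S]S} => {[[[{}]S]S]S} => {[[[{}][]]S]S} => {[[[{}][]][]]S} => {[[[{}][]][]][]}

S => A   [S -> A]
A => {S}   [A -> { S }]
{S} => {[S]S}   [S -> [ S ] S]
{[S]S} => {[[S]S]S}   [S -> [ S ] S]
{[[S]S]S} => {[[[S]S]S]S}   [S -> [ S ] S]
{[[[S]S]S]S} => {[[[A]S]S]S}   [S -> A]
{[[[A]S]S]S} => {[[[{}]S]S]S}   [A -> { }]
{[[[{}]S]S]S} => {[[[{}][]]S]S}   [S -> [ ]]
{[[[{}][]]S]S} => {[[[{}][]][]]S}   [S -> [ ]]
{[[[{}][]][]]S} => {[[[{}][]][]][]}   [S -> [ ]]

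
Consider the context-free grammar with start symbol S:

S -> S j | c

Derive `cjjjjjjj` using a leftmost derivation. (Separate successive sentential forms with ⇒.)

S ⇒ Sj   [S -> S j]
Sj ⇒ Sjj   [S -> S j]
Sjj ⇒ Sjjj   [S -> S j]
Sjjj ⇒ Sjjjj   [S -> S j]
Sjjjj ⇒ Sjjjjj   [S -> S j]
Sjjjjj ⇒ Sjjjjjj   [S -> S j]
Sjjjjjj ⇒ Sjjjjjjj   [S -> S j]
Sjjjjjjj ⇒ cjjjjjjj   [S -> c]

S⇒Sj⇒Sjj⇒Sjjj⇒Sjjjj⇒Sjjjjj⇒Sjjjjjj⇒Sjjjjjjj⇒cjjjjjjj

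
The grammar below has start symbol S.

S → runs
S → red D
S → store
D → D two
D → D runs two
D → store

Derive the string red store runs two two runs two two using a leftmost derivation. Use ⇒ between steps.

S ⇒ red D   [S → red D]
red D ⇒ red D two   [D → D two]
red D two ⇒ red D runs two two   [D → D runs two]
red D runs two two ⇒ red D two runs two two   [D → D two]
red D two runs two two ⇒ red D runs two two runs two two   [D → D runs two]
red D runs two two runs two two ⇒ red store runs two two runs two two   [D → store]

S ⇒ red D ⇒ red D two ⇒ red D runs two two ⇒ red D two runs two two ⇒ red D runs two two runs two two ⇒ red store runs two two runs two two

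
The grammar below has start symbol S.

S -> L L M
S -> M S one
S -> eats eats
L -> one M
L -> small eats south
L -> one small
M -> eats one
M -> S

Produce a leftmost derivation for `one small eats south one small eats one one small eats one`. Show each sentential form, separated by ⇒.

S ⇒ L L M   [S -> L L M]
L L M ⇒ one M L M   [L -> one M]
one M L M ⇒ one S L M   [M -> S]
one S L M ⇒ one L L M L M   [S -> L L M]
one L L M L M ⇒ one small eats south L M L M   [L -> small eats south]
one small eats south L M L M ⇒ one small eats south one small M L M   [L -> one small]
one small eats south one small M L M ⇒ one small eats south one small eats one L M   [M -> eats one]
one small eats south one small eats one L M ⇒ one small eats south one small eats one one small M   [L -> one small]
one small eats south one small eats one one small M ⇒ one small eats south one small eats one one small eats one   [M -> eats one]

S ⇒ L L M ⇒ one M L M ⇒ one S L M ⇒ one L L M L M ⇒ one small eats south L M L M ⇒ one small eats south one small M L M ⇒ one small eats south one small eats one L M ⇒ one small eats south one small eats one one small M ⇒ one small eats south one small eats one one small eats one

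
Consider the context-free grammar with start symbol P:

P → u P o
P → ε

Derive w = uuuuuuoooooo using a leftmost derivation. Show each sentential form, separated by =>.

P => uPo => uuPoo => uuuPooo => uuuuPoooo => uuuuuPooooo => uuuuuuPoooooo => uuuuuuoooooo

P => uPo   [P → u P o]
uPo => uuPoo   [P → u P o]
uuPoo => uuuPooo   [P → u P o]
uuuPooo => uuuuPoooo   [P → u P o]
uuuuPoooo => uuuuuPooooo   [P → u P o]
uuuuuPooooo => uuuuuuPoooooo   [P → u P o]
uuuuuuPoooooo => uuuuuuoooooo   [P → ε]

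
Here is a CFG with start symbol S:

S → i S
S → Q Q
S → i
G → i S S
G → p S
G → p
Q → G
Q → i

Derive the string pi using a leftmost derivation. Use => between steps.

S=>QQ=>GQ=>pQ=>pi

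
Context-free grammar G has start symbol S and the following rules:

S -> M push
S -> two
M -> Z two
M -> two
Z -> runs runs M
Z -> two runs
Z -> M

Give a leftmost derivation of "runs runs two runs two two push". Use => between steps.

S => M push => Z two push => runs runs M two push => runs runs Z two two push => runs runs two runs two two push

S => M push   [S -> M push]
M push => Z two push   [M -> Z two]
Z two push => runs runs M two push   [Z -> runs runs M]
runs runs M two push => runs runs Z two two push   [M -> Z two]
runs runs Z two two push => runs runs two runs two two push   [Z -> two runs]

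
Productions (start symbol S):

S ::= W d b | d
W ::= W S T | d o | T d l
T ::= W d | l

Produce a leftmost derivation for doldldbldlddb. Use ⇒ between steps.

S ⇒ Wdb ⇒ WSTdb ⇒ doSTdb ⇒ doWdbTdb ⇒ doTdldbTdb ⇒ doldldbTdb ⇒ doldldbWddb ⇒ doldldbTdlddb ⇒ doldldbldlddb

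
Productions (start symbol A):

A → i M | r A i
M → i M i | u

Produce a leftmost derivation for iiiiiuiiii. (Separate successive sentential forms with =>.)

A => iM => iiMi => iiiMii => iiiiMiii => iiiiiMiiii => iiiiiuiiii

A => iM   [A → i M]
iM => iiMi   [M → i M i]
iiMi => iiiMii   [M → i M i]
iiiMii => iiiiMiii   [M → i M i]
iiiiMiii => iiiiiMiiii   [M → i M i]
iiiiiMiiii => iiiiiuiiii   [M → u]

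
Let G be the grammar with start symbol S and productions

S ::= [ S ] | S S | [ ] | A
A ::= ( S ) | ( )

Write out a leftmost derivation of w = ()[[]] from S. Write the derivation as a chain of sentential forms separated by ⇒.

S ⇒ SS ⇒ AS ⇒ ()S ⇒ ()[S] ⇒ ()[[]]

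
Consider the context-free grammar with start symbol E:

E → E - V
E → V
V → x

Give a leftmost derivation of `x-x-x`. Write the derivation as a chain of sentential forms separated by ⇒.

E ⇒ E-V   [E → E - V]
E-V ⇒ E-V-V   [E → E - V]
E-V-V ⇒ V-V-V   [E → V]
V-V-V ⇒ x-V-V   [V → x]
x-V-V ⇒ x-x-V   [V → x]
x-x-V ⇒ x-x-x   [V → x]

E⇒E-V⇒E-V-V⇒V-V-V⇒x-V-V⇒x-x-V⇒x-x-x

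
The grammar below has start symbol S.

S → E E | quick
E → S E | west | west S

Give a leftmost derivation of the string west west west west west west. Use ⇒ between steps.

S ⇒ E E ⇒ west E ⇒ west S E ⇒ west E E E ⇒ west west E E ⇒ west west west S E ⇒ west west west E E E ⇒ west west west west E E ⇒ west west west west west E ⇒ west west west west west west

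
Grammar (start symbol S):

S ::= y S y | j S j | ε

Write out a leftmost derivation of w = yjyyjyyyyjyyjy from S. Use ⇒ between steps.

S ⇒ ySy   [S ::= y S y]
ySy ⇒ yjSjy   [S ::= j S j]
yjSjy ⇒ yjySyjy   [S ::= y S y]
yjySyjy ⇒ yjyySyyjy   [S ::= y S y]
yjyySyyjy ⇒ yjyyjSjyyjy   [S ::= j S j]
yjyyjSjyyjy ⇒ yjyyjySyjyyjy   [S ::= y S y]
yjyyjySyjyyjy ⇒ yjyyjyySyyjyyjy   [S ::= y S y]
yjyyjyySyyjyyjy ⇒ yjyyjyyyyjyyjy   [S ::= ε]

S ⇒ ySy ⇒ yjSjy ⇒ yjySyjy ⇒ yjyySyyjy ⇒ yjyyjSjyyjy ⇒ yjyyjySyjyyjy ⇒ yjyyjyySyyjyyjy ⇒ yjyyjyyyyjyyjy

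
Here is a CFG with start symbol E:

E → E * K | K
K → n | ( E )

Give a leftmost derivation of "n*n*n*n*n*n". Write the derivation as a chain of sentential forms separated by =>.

E=>E*K=>E*K*K=>E*K*K*K=>E*K*K*K*K=>E*K*K*K*K*K=>K*K*K*K*K*K=>n*K*K*K*K*K=>n*n*K*K*K*K=>n*n*n*K*K*K=>n*n*n*n*K*K=>n*n*n*n*n*K=>n*n*n*n*n*n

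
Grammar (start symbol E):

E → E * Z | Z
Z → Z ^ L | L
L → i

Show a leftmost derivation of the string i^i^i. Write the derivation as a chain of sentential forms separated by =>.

E => Z => Z^L => Z^L^L => L^L^L => i^L^L => i^i^L => i^i^i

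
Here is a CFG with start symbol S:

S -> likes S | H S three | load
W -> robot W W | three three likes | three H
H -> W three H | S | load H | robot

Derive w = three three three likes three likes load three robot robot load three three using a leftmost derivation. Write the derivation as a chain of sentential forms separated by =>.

S => H S three => W three H S three => three H three H S three => three W three H three H S three => three three three likes three H three H S three => three three three likes three S three H S three => three three three likes three likes S three H S three => three three three likes three likes load three H S three => three three three likes three likes load three robot S three => three three three likes three likes load three robot H S three three => three three three likes three likes load three robot robot S three three => three three three likes three likes load three robot robot load three three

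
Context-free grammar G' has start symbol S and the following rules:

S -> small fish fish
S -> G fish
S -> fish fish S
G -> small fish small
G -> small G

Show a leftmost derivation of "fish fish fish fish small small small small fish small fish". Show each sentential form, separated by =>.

S => fish fish S => fish fish fish fish S => fish fish fish fish G fish => fish fish fish fish small G fish => fish fish fish fish small small G fish => fish fish fish fish small small small G fish => fish fish fish fish small small small small fish small fish

S => fish fish S   [S -> fish fish S]
fish fish S => fish fish fish fish S   [S -> fish fish S]
fish fish fish fish S => fish fish fish fish G fish   [S -> G fish]
fish fish fish fish G fish => fish fish fish fish small G fish   [G -> small G]
fish fish fish fish small G fish => fish fish fish fish small small G fish   [G -> small G]
fish fish fish fish small small G fish => fish fish fish fish small small small G fish   [G -> small G]
fish fish fish fish small small small G fish => fish fish fish fish small small small small fish small fish   [G -> small fish small]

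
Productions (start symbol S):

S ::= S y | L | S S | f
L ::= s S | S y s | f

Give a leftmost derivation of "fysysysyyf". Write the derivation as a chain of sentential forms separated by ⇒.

S⇒SS⇒SyS⇒SyyS⇒LyyS⇒SysyyS⇒LysyyS⇒SysysyyS⇒LysysyyS⇒SysysysyyS⇒LysysysyyS⇒fysysysyyS⇒fysysysyyf

S ⇒ SS   [S ::= S S]
SS ⇒ SyS   [S ::= S y]
SyS ⇒ SyyS   [S ::= S y]
SyyS ⇒ LyyS   [S ::= L]
LyyS ⇒ SysyyS   [L ::= S y s]
SysyyS ⇒ LysyyS   [S ::= L]
LysyyS ⇒ SysysyyS   [L ::= S y s]
SysysyyS ⇒ LysysyyS   [S ::= L]
LysysyyS ⇒ SysysysyyS   [L ::= S y s]
SysysysyyS ⇒ LysysysyyS   [S ::= L]
LysysysyyS ⇒ fysysysyyS   [L ::= f]
fysysysyyS ⇒ fysysysyyf   [S ::= f]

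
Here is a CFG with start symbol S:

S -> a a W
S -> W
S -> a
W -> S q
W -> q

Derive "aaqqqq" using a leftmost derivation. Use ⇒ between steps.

S ⇒ W   [S -> W]
W ⇒ Sq   [W -> S q]
Sq ⇒ aaWq   [S -> a a W]
aaWq ⇒ aaSqq   [W -> S q]
aaSqq ⇒ aaWqq   [S -> W]
aaWqq ⇒ aaSqqq   [W -> S q]
aaSqqq ⇒ aaWqqq   [S -> W]
aaWqqq ⇒ aaqqqq   [W -> q]

S ⇒ W ⇒ Sq ⇒ aaWq ⇒ aaSqq ⇒ aaWqq ⇒ aaSqqq ⇒ aaWqqq ⇒ aaqqqq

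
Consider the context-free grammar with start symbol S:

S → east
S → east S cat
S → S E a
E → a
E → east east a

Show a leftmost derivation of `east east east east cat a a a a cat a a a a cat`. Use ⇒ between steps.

S ⇒ east S cat   [S → east S cat]
east S cat ⇒ east S E a cat   [S → S E a]
east S E a cat ⇒ east S E a E a cat   [S → S E a]
east S E a E a cat ⇒ east east S cat E a E a cat   [S → east S cat]
east east S cat E a E a cat ⇒ east east S E a cat E a E a cat   [S → S E a]
east east S E a cat E a E a cat ⇒ east east S E a E a cat E a E a cat   [S → S E a]
east east S E a E a cat E a E a cat ⇒ east east east S cat E a E a cat E a E a cat   [S → east S cat]
east east east S cat E a E a cat E a E a cat ⇒ east east east east cat E a E a cat E a E a cat   [S → east]
east east east east cat E a E a cat E a E a cat ⇒ east east east east cat a a E a cat E a E a cat   [E → a]
east east east east cat a a E a cat E a E a cat ⇒ east east east east cat a a a a cat E a E a cat   [E → a]
east east east east cat a a a a cat E a E a cat ⇒ east east east east cat a a a a cat a a E a cat   [E → a]
east east east east cat a a a a cat a a E a cat ⇒ east east east east cat a a a a cat a a a a cat   [E → a]

S ⇒ east S cat ⇒ east S E a cat ⇒ east S E a E a cat ⇒ east east S cat E a E a cat ⇒ east east S E a cat E a E a cat ⇒ east east S E a E a cat E a E a cat ⇒ east east east S cat E a E a cat E a E a cat ⇒ east east east east cat E a E a cat E a E a cat ⇒ east east east east cat a a E a cat E a E a cat ⇒ east east east east cat a a a a cat E a E a cat ⇒ east east east east cat a a a a cat a a E a cat ⇒ east east east east cat a a a a cat a a a a cat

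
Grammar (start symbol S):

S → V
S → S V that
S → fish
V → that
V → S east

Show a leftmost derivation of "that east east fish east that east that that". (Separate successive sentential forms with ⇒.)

S ⇒ S V that ⇒ V V that ⇒ S east V that ⇒ S V that east V that ⇒ V V that east V that ⇒ S east V that east V that ⇒ V east V that east V that ⇒ S east east V that east V that ⇒ V east east V that east V that ⇒ that east east V that east V that ⇒ that east east S east that east V that ⇒ that east east fish east that east V that ⇒ that east east fish east that east that that

S ⇒ S V that   [S → S V that]
S V that ⇒ V V that   [S → V]
V V that ⇒ S east V that   [V → S east]
S east V that ⇒ S V that east V that   [S → S V that]
S V that east V that ⇒ V V that east V that   [S → V]
V V that east V that ⇒ S east V that east V that   [V → S east]
S east V that east V that ⇒ V east V that east V that   [S → V]
V east V that east V that ⇒ S east east V that east V that   [V → S east]
S east east V that east V that ⇒ V east east V that east V that   [S → V]
V east east V that east V that ⇒ that east east V that east V that   [V → that]
that east east V that east V that ⇒ that east east S east that east V that   [V → S east]
that east east S east that east V that ⇒ that east east fish east that east V that   [S → fish]
that east east fish east that east V that ⇒ that east east fish east that east that that   [V → that]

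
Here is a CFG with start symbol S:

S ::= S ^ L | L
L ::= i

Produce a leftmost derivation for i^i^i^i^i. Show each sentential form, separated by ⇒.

S ⇒ S^L ⇒ S^L^L ⇒ S^L^L^L ⇒ S^L^L^L^L ⇒ L^L^L^L^L ⇒ i^L^L^L^L ⇒ i^i^L^L^L ⇒ i^i^i^L^L ⇒ i^i^i^i^L ⇒ i^i^i^i^i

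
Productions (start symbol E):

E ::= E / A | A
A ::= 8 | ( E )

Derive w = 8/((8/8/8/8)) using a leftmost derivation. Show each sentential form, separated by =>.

E => E/A   [E ::= E / A]
E/A => A/A   [E ::= A]
A/A => 8/A   [A ::= 8]
8/A => 8/(E)   [A ::= ( E )]
8/(E) => 8/(A)   [E ::= A]
8/(A) => 8/((E))   [A ::= ( E )]
8/((E)) => 8/((E/A))   [E ::= E / A]
8/((E/A)) => 8/((E/A/A))   [E ::= E / A]
8/((E/A/A)) => 8/((E/A/A/A))   [E ::= E / A]
8/((E/A/A/A)) => 8/((A/A/A/A))   [E ::= A]
8/((A/A/A/A)) => 8/((8/A/A/A))   [A ::= 8]
8/((8/A/A/A)) => 8/((8/8/A/A))   [A ::= 8]
8/((8/8/A/A)) => 8/((8/8/8/A))   [A ::= 8]
8/((8/8/8/A)) => 8/((8/8/8/8))   [A ::= 8]

E=>E/A=>A/A=>8/A=>8/(E)=>8/(A)=>8/((E))=>8/((E/A))=>8/((E/A/A))=>8/((E/A/A/A))=>8/((A/A/A/A))=>8/((8/A/A/A))=>8/((8/8/A/A))=>8/((8/8/8/A))=>8/((8/8/8/8))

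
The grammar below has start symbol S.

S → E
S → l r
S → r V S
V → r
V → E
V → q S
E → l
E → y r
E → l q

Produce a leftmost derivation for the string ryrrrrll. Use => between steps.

S => rVS   [S → r V S]
rVS => rES   [V → E]
rES => ryrS   [E → y r]
ryrS => ryrrVS   [S → r V S]
ryrrVS => ryrrrS   [V → r]
ryrrrS => ryrrrrVS   [S → r V S]
ryrrrrVS => ryrrrrES   [V → E]
ryrrrrES => ryrrrrlS   [E → l]
ryrrrrlS => ryrrrrlE   [S → E]
ryrrrrlE => ryrrrrll   [E → l]

S => rVS => rES => ryrS => ryrrVS => ryrrrS => ryrrrrVS => ryrrrrES => ryrrrrlS => ryrrrrlE => ryrrrrll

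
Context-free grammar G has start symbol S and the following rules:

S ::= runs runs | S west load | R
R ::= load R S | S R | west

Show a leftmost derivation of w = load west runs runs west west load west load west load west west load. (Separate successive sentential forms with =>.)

S => S west load => R west load => load R S west load => load west S west load => load west R west load => load west S R west load => load west S west load R west load => load west S west load west load R west load => load west S west load west load west load R west load => load west R west load west load west load R west load => load west S R west load west load west load R west load => load west runs runs R west load west load west load R west load => load west runs runs west west load west load west load R west load => load west runs runs west west load west load west load west west load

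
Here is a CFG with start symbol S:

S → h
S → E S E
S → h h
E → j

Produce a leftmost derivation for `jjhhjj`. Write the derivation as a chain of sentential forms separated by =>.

S => ESE   [S → E S E]
ESE => jSE   [E → j]
jSE => jESEE   [S → E S E]
jESEE => jjSEE   [E → j]
jjSEE => jjhhEE   [S → h h]
jjhhEE => jjhhjE   [E → j]
jjhhjE => jjhhjj   [E → j]

S => ESE => jSE => jESEE => jjSEE => jjhhEE => jjhhjE => jjhhjj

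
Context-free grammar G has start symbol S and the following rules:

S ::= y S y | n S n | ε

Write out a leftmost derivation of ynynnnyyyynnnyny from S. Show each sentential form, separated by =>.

S => ySy   [S ::= y S y]
ySy => ynSny   [S ::= n S n]
ynSny => ynySyny   [S ::= y S y]
ynySyny => ynynSnyny   [S ::= n S n]
ynynSnyny => ynynnSnnyny   [S ::= n S n]
ynynnSnnyny => ynynnnSnnnyny   [S ::= n S n]
ynynnnSnnnyny => ynynnnySynnnyny   [S ::= y S y]
ynynnnySynnnyny => ynynnnyySyynnnyny   [S ::= y S y]
ynynnnyySyynnnyny => ynynnnyyyynnnyny   [S ::= ε]

S => ySy => ynSny => ynySyny => ynynSnyny => ynynnSnnyny => ynynnnSnnnyny => ynynnnySynnnyny => ynynnnyySyynnnyny => ynynnnyyyynnnyny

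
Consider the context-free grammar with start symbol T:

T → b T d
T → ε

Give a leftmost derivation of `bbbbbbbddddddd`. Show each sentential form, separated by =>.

T => bTd => bbTdd => bbbTddd => bbbbTdddd => bbbbbTddddd => bbbbbbTdddddd => bbbbbbbTddddddd => bbbbbbbddddddd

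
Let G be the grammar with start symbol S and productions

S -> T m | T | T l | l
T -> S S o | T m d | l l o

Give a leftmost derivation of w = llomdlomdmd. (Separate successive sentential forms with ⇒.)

S ⇒ T   [S -> T]
T ⇒ Tmd   [T -> T m d]
Tmd ⇒ Tmdmd   [T -> T m d]
Tmdmd ⇒ SSomdmd   [T -> S S o]
SSomdmd ⇒ TSomdmd   [S -> T]
TSomdmd ⇒ TmdSomdmd   [T -> T m d]
TmdSomdmd ⇒ SSomdSomdmd   [T -> S S o]
SSomdSomdmd ⇒ lSomdSomdmd   [S -> l]
lSomdSomdmd ⇒ llomdSomdmd   [S -> l]
llomdSomdmd ⇒ llomdlomdmd   [S -> l]

S ⇒ T ⇒ Tmd ⇒ Tmdmd ⇒ SSomdmd ⇒ TSomdmd ⇒ TmdSomdmd ⇒ SSomdSomdmd ⇒ lSomdSomdmd ⇒ llomdSomdmd ⇒ llomdlomdmd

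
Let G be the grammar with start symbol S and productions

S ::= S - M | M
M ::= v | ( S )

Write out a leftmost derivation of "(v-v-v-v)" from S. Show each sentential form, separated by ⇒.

S ⇒ M   [S ::= M]
M ⇒ (S)   [M ::= ( S )]
(S) ⇒ (S-M)   [S ::= S - M]
(S-M) ⇒ (S-M-M)   [S ::= S - M]
(S-M-M) ⇒ (S-M-M-M)   [S ::= S - M]
(S-M-M-M) ⇒ (M-M-M-M)   [S ::= M]
(M-M-M-M) ⇒ (v-M-M-M)   [M ::= v]
(v-M-M-M) ⇒ (v-v-M-M)   [M ::= v]
(v-v-M-M) ⇒ (v-v-v-M)   [M ::= v]
(v-v-v-M) ⇒ (v-v-v-v)   [M ::= v]

S ⇒ M ⇒ (S) ⇒ (S-M) ⇒ (S-M-M) ⇒ (S-M-M-M) ⇒ (M-M-M-M) ⇒ (v-M-M-M) ⇒ (v-v-M-M) ⇒ (v-v-v-M) ⇒ (v-v-v-v)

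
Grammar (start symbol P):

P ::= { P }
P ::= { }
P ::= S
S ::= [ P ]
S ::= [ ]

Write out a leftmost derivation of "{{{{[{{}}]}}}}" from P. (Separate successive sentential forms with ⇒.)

P ⇒ {P} ⇒ {{P}} ⇒ {{{P}}} ⇒ {{{{P}}}} ⇒ {{{{S}}}} ⇒ {{{{[P]}}}} ⇒ {{{{[{P}]}}}} ⇒ {{{{[{{}}]}}}}

P ⇒ {P}   [P ::= { P }]
{P} ⇒ {{P}}   [P ::= { P }]
{{P}} ⇒ {{{P}}}   [P ::= { P }]
{{{P}}} ⇒ {{{{P}}}}   [P ::= { P }]
{{{{P}}}} ⇒ {{{{S}}}}   [P ::= S]
{{{{S}}}} ⇒ {{{{[P]}}}}   [S ::= [ P ]]
{{{{[P]}}}} ⇒ {{{{[{P}]}}}}   [P ::= { P }]
{{{{[{P}]}}}} ⇒ {{{{[{{}}]}}}}   [P ::= { }]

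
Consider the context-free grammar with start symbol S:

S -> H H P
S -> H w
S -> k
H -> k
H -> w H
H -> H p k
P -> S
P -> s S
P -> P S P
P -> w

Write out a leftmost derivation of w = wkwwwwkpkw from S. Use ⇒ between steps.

S ⇒ HHP ⇒ wHHP ⇒ wkHP ⇒ wkHpkP ⇒ wkwHpkP ⇒ wkwwHpkP ⇒ wkwwwHpkP ⇒ wkwwwwHpkP ⇒ wkwwwwkpkP ⇒ wkwwwwkpkw

S ⇒ HHP   [S -> H H P]
HHP ⇒ wHHP   [H -> w H]
wHHP ⇒ wkHP   [H -> k]
wkHP ⇒ wkHpkP   [H -> H p k]
wkHpkP ⇒ wkwHpkP   [H -> w H]
wkwHpkP ⇒ wkwwHpkP   [H -> w H]
wkwwHpkP ⇒ wkwwwHpkP   [H -> w H]
wkwwwHpkP ⇒ wkwwwwHpkP   [H -> w H]
wkwwwwHpkP ⇒ wkwwwwkpkP   [H -> k]
wkwwwwkpkP ⇒ wkwwwwkpkw   [P -> w]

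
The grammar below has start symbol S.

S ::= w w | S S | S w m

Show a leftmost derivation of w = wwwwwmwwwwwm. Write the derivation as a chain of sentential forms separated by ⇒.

S ⇒ SS ⇒ wwS ⇒ wwSwm ⇒ wwSSwm ⇒ wwSSSwm ⇒ wwSwmSSwm ⇒ wwwwwmSSwm ⇒ wwwwwmwwSwm ⇒ wwwwwmwwwwwm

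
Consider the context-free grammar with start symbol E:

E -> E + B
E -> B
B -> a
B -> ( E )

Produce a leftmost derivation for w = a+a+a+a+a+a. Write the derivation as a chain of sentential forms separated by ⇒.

E ⇒ E+B ⇒ E+B+B ⇒ E+B+B+B ⇒ E+B+B+B+B ⇒ E+B+B+B+B+B ⇒ B+B+B+B+B+B ⇒ a+B+B+B+B+B ⇒ a+a+B+B+B+B ⇒ a+a+a+B+B+B ⇒ a+a+a+a+B+B ⇒ a+a+a+a+a+B ⇒ a+a+a+a+a+a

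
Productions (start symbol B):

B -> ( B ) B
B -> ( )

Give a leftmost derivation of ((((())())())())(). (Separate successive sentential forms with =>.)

B => (B)B => ((B)B)B => (((B)B)B)B => ((((B)B)B)B)B => ((((())B)B)B)B => ((((())())B)B)B => ((((())())())B)B => ((((())())())())B => ((((())())())())()

B => (B)B   [B -> ( B ) B]
(B)B => ((B)B)B   [B -> ( B ) B]
((B)B)B => (((B)B)B)B   [B -> ( B ) B]
(((B)B)B)B => ((((B)B)B)B)B   [B -> ( B ) B]
((((B)B)B)B)B => ((((())B)B)B)B   [B -> ( )]
((((())B)B)B)B => ((((())())B)B)B   [B -> ( )]
((((())())B)B)B => ((((())())())B)B   [B -> ( )]
((((())())())B)B => ((((())())())())B   [B -> ( )]
((((())())())())B => ((((())())())())()   [B -> ( )]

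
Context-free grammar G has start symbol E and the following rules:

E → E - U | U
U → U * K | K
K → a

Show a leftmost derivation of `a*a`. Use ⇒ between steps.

E ⇒ U   [E → U]
U ⇒ U*K   [U → U * K]
U*K ⇒ K*K   [U → K]
K*K ⇒ a*K   [K → a]
a*K ⇒ a*a   [K → a]

E⇒U⇒U*K⇒K*K⇒a*K⇒a*a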